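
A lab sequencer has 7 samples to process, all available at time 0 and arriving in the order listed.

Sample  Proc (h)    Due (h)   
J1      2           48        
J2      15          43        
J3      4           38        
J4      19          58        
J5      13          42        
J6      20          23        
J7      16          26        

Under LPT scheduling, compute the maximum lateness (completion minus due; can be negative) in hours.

49

LPT (decreasing processing time): J6 J4 J7 J2 J5 J3 J1.
J6: 0→20, due 23, lateness -3
J4: 20→39, due 58, lateness -19
J7: 39→55, due 26, lateness 29
J2: 55→70, due 43, lateness 27
J5: 70→83, due 42, lateness 41
J3: 83→87, due 38, lateness 49
J1: 87→89, due 48, lateness 41
Maximum = 49.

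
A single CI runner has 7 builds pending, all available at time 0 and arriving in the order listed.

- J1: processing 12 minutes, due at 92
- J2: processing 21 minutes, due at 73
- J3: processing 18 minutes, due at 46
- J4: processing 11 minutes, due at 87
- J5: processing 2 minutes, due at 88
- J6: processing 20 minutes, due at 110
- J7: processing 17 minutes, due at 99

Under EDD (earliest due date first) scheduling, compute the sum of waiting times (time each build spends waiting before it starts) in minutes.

EDD (increasing due date): J3 J2 J4 J5 J1 J7 J6.
J3: waits 0, runs 0→18
J2: waits 18, runs 18→39
J4: waits 39, runs 39→50
J5: waits 50, runs 50→52
J1: waits 52, runs 52→64
J7: waits 64, runs 64→81
J6: waits 81, runs 81→101
Sum = 0+18+39+50+52+64+81 = 304.

304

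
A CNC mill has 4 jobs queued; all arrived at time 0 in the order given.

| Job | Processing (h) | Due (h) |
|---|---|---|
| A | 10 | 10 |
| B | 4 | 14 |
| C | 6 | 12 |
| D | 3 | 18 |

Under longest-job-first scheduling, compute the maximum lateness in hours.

6

LPT (decreasing processing time): A C B D.
A: 0→10, due 10, lateness 0
C: 10→16, due 12, lateness 4
B: 16→20, due 14, lateness 6
D: 20→23, due 18, lateness 5
Maximum = 6.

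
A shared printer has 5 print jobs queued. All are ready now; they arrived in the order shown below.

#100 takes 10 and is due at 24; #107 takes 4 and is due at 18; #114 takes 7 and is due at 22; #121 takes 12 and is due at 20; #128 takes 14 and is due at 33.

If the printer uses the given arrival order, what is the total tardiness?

FIFO (arrival order): #100 #107 #114 #121 #128.
#100: 0→10, due 24, tardiness 0
#107: 10→14, due 18, tardiness 0
#114: 14→21, due 22, tardiness 0
#121: 21→33, due 20, tardiness 13
#128: 33→47, due 33, tardiness 14
Sum = 0+0+0+13+14 = 27.

27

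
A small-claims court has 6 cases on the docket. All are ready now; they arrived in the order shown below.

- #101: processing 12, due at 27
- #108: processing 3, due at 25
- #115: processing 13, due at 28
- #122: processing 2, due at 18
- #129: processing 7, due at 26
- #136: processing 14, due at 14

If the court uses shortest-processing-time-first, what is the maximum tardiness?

SPT (increasing processing time): #122 #108 #129 #101 #115 #136.
#122: 0→2, due 18, tardiness 0
#108: 2→5, due 25, tardiness 0
#129: 5→12, due 26, tardiness 0
#101: 12→24, due 27, tardiness 0
#115: 24→37, due 28, tardiness 9
#136: 37→51, due 14, tardiness 37
Maximum = 37.

37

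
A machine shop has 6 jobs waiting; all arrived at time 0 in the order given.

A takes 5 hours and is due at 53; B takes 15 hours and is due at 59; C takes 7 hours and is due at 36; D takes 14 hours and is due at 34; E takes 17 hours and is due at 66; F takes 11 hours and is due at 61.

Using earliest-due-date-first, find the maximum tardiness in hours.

3

EDD (increasing due date): D C A B F E.
D: 0→14, due 34, tardiness 0
C: 14→21, due 36, tardiness 0
A: 21→26, due 53, tardiness 0
B: 26→41, due 59, tardiness 0
F: 41→52, due 61, tardiness 0
E: 52→69, due 66, tardiness 3
Maximum = 3.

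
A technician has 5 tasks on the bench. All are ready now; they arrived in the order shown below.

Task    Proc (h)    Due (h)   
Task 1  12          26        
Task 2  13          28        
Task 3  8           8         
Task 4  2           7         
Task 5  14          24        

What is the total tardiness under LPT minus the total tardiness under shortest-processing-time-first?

60

LPT (decreasing processing time): Task 5 Task 2 Task 1 Task 3 Task 4.
Task 5: 0→14, due 24, tardiness 0
Task 2: 14→27, due 28, tardiness 0
Task 1: 27→39, due 26, tardiness 13
Task 3: 39→47, due 8, tardiness 39
Task 4: 47→49, due 7, tardiness 42
Sum = 0+0+13+39+42 = 94.
SPT (increasing processing time): Task 4 Task 3 Task 1 Task 2 Task 5.
Task 4: 0→2, due 7, tardiness 0
Task 3: 2→10, due 8, tardiness 2
Task 1: 10→22, due 26, tardiness 0
Task 2: 22→35, due 28, tardiness 7
Task 5: 35→49, due 24, tardiness 25
Sum = 0+2+0+7+25 = 34.
Difference = 94 − 34 = 60.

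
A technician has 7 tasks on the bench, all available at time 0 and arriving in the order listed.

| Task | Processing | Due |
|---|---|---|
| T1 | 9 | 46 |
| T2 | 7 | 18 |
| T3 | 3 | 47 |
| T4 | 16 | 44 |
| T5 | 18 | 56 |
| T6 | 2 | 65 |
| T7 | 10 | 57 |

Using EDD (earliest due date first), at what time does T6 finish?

65

EDD (increasing due date): T2 T4 T1 T3 T5 T7 T6.
T2: 0→7
T4: 7→23
T1: 23→32
T3: 32→35
T5: 35→53
T7: 53→63
T6: 63→65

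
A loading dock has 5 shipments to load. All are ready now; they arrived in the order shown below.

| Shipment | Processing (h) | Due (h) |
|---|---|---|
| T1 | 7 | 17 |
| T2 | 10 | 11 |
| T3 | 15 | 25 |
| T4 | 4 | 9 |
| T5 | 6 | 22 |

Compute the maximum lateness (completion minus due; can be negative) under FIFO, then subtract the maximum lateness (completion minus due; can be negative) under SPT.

10

FIFO (arrival order): T1 T2 T3 T4 T5.
T1: 0→7, due 17, lateness -10
T2: 7→17, due 11, lateness 6
T3: 17→32, due 25, lateness 7
T4: 32→36, due 9, lateness 27
T5: 36→42, due 22, lateness 20
Maximum = 27.
SPT (increasing processing time): T4 T5 T1 T2 T3.
T4: 0→4, due 9, lateness -5
T5: 4→10, due 22, lateness -12
T1: 10→17, due 17, lateness 0
T2: 17→27, due 11, lateness 16
T3: 27→42, due 25, lateness 17
Maximum = 17.
Difference = 27 − 17 = 10.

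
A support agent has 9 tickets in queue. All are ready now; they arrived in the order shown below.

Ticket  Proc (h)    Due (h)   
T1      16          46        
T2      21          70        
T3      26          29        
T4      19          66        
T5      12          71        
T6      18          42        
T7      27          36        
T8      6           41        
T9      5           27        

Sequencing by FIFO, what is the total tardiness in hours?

FIFO (arrival order): T1 T2 T3 T4 T5 T6 T7 T8 T9.
T1: 0→16, due 46, tardiness 0
T2: 16→37, due 70, tardiness 0
T3: 37→63, due 29, tardiness 34
T4: 63→82, due 66, tardiness 16
T5: 82→94, due 71, tardiness 23
T6: 94→112, due 42, tardiness 70
T7: 112→139, due 36, tardiness 103
T8: 139→145, due 41, tardiness 104
T9: 145→150, due 27, tardiness 123
Sum = 0+0+34+16+23+70+103+104+123 = 473.

473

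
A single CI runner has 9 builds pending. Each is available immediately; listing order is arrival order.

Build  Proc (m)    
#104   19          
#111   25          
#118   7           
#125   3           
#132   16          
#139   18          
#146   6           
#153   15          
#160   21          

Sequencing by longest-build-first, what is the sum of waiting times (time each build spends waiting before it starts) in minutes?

680

LPT (decreasing processing time): #111 #160 #104 #139 #132 #153 #118 #146 #125.
#111: waits 0, runs 0→25
#160: waits 25, runs 25→46
#104: waits 46, runs 46→65
#139: waits 65, runs 65→83
#132: waits 83, runs 83→99
#153: waits 99, runs 99→114
#118: waits 114, runs 114→121
#146: waits 121, runs 121→127
#125: waits 127, runs 127→130
Sum = 0+25+46+65+83+99+114+121+127 = 680.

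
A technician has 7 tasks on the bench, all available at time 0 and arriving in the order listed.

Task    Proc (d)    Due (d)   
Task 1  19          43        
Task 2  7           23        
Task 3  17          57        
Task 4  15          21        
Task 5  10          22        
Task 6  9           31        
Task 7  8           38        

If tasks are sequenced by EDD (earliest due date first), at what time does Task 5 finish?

EDD (increasing due date): Task 4 Task 5 Task 2 Task 6 Task 7 Task 1 Task 3.
Task 4: 0→15
Task 5: 15→25

25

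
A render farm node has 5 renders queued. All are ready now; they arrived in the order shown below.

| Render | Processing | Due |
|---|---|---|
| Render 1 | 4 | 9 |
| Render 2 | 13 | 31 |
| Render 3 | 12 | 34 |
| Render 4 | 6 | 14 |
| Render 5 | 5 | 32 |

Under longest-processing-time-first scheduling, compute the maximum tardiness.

LPT (decreasing processing time): Render 2 Render 3 Render 4 Render 5 Render 1.
Render 2: 0→13, due 31, tardiness 0
Render 3: 13→25, due 34, tardiness 0
Render 4: 25→31, due 14, tardiness 17
Render 5: 31→36, due 32, tardiness 4
Render 1: 36→40, due 9, tardiness 31
Maximum = 31.

31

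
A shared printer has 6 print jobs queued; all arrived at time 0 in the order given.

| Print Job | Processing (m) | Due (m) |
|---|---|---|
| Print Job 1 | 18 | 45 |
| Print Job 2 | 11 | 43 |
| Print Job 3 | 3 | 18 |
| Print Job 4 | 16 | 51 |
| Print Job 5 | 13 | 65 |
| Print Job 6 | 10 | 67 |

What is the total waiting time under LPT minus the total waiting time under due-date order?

LPT (decreasing processing time): Print Job 1 Print Job 4 Print Job 5 Print Job 2 Print Job 6 Print Job 3.
Print Job 1: waits 0, runs 0→18
Print Job 4: waits 18, runs 18→34
Print Job 5: waits 34, runs 34→47
Print Job 2: waits 47, runs 47→58
Print Job 6: waits 58, runs 58→68
Print Job 3: waits 68, runs 68→71
Sum = 0+18+34+47+58+68 = 225.
EDD (increasing due date): Print Job 3 Print Job 2 Print Job 1 Print Job 4 Print Job 5 Print Job 6.
Print Job 3: waits 0, runs 0→3
Print Job 2: waits 3, runs 3→14
Print Job 1: waits 14, runs 14→32
Print Job 4: waits 32, runs 32→48
Print Job 5: waits 48, runs 48→61
Print Job 6: waits 61, runs 61→71
Sum = 0+3+14+32+48+61 = 158.
Difference = 225 − 158 = 67.

67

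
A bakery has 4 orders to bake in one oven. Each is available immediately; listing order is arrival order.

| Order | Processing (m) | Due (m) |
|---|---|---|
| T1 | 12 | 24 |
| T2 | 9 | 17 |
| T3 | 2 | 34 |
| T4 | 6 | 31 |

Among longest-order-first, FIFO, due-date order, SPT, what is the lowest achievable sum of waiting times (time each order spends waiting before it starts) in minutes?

LPT (decreasing processing time): T1 T2 T4 T3.
T1: waits 0, runs 0→12
T2: waits 12, runs 12→21
T4: waits 21, runs 21→27
T3: waits 27, runs 27→29
Sum = 0+12+21+27 = 60.
FIFO (arrival order): T1 T2 T3 T4.
T1: waits 0, runs 0→12
T2: waits 12, runs 12→21
T3: waits 21, runs 21→23
T4: waits 23, runs 23→29
Sum = 0+12+21+23 = 56.
EDD (increasing due date): T2 T1 T4 T3.
T2: waits 0, runs 0→9
T1: waits 9, runs 9→21
T4: waits 21, runs 21→27
T3: waits 27, runs 27→29
Sum = 0+9+21+27 = 57.
SPT (increasing processing time): T3 T4 T2 T1.
T3: waits 0, runs 0→2
T4: waits 2, runs 2→8
T2: waits 8, runs 8→17
T1: waits 17, runs 17→29
Sum = 0+2+8+17 = 27.
LPT 60, FIFO 56, EDD 57, SPT 27 → minimum 27.

27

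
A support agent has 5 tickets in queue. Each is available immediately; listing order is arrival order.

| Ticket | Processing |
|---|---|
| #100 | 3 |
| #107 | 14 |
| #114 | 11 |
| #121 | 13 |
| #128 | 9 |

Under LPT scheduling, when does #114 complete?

38

LPT (decreasing processing time): #107 #121 #114 #128 #100.
#107: 0→14
#121: 14→27
#114: 27→38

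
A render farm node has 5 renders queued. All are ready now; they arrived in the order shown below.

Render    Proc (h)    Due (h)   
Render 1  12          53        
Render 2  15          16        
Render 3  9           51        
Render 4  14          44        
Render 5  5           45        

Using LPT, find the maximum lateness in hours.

LPT (decreasing processing time): Render 2 Render 4 Render 1 Render 3 Render 5.
Render 2: 0→15, due 16, lateness -1
Render 4: 15→29, due 44, lateness -15
Render 1: 29→41, due 53, lateness -12
Render 3: 41→50, due 51, lateness -1
Render 5: 50→55, due 45, lateness 10
Maximum = 10.

10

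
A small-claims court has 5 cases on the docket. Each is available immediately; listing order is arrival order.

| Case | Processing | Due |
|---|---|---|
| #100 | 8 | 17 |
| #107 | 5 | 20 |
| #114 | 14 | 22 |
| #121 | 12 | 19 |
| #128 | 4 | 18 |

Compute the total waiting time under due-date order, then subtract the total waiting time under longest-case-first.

EDD (increasing due date): #100 #128 #121 #107 #114.
#100: waits 0, runs 0→8
#128: waits 8, runs 8→12
#121: waits 12, runs 12→24
#107: waits 24, runs 24→29
#114: waits 29, runs 29→43
Sum = 0+8+12+24+29 = 73.
LPT (decreasing processing time): #114 #121 #100 #107 #128.
#114: waits 0, runs 0→14
#121: waits 14, runs 14→26
#100: waits 26, runs 26→34
#107: waits 34, runs 34→39
#128: waits 39, runs 39→43
Sum = 0+14+26+34+39 = 113.
Difference = 73 − 113 = -40.

-40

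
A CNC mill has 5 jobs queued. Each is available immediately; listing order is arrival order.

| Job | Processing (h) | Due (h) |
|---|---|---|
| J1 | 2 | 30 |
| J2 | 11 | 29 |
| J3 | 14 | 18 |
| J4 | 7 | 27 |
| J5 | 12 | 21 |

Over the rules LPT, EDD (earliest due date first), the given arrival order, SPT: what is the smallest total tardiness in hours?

39

LPT (decreasing processing time): J3 J5 J2 J4 J1.
J3: 0→14, due 18, tardiness 0
J5: 14→26, due 21, tardiness 5
J2: 26→37, due 29, tardiness 8
J4: 37→44, due 27, tardiness 17
J1: 44→46, due 30, tardiness 16
Sum = 0+5+8+17+16 = 46.
EDD (increasing due date): J3 J5 J4 J2 J1.
J3: 0→14, due 18, tardiness 0
J5: 14→26, due 21, tardiness 5
J4: 26→33, due 27, tardiness 6
J2: 33→44, due 29, tardiness 15
J1: 44→46, due 30, tardiness 16
Sum = 0+5+6+15+16 = 42.
FIFO (arrival order): J1 J2 J3 J4 J5.
J1: 0→2, due 30, tardiness 0
J2: 2→13, due 29, tardiness 0
J3: 13→27, due 18, tardiness 9
J4: 27→34, due 27, tardiness 7
J5: 34→46, due 21, tardiness 25
Sum = 0+0+9+7+25 = 41.
SPT (increasing processing time): J1 J4 J2 J5 J3.
J1: 0→2, due 30, tardiness 0
J4: 2→9, due 27, tardiness 0
J2: 9→20, due 29, tardiness 0
J5: 20→32, due 21, tardiness 11
J3: 32→46, due 18, tardiness 28
Sum = 0+0+0+11+28 = 39.
LPT 46, EDD 42, FIFO 41, SPT 39 → minimum 39.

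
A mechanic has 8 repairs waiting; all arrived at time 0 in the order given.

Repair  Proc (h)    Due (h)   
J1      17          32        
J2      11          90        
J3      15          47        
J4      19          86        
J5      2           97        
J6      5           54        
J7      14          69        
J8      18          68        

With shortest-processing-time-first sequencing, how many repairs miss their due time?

SPT (increasing processing time): J5 J6 J2 J7 J3 J1 J8 J4.
J5: 0→2, due 97, tardiness 0
J6: 2→7, due 54, tardiness 0
J2: 7→18, due 90, tardiness 0
J7: 18→32, due 69, tardiness 0
J3: 32→47, due 47, tardiness 0
J1: 47→64, due 32, tardiness 32
J8: 64→82, due 68, tardiness 14
J4: 82→101, due 86, tardiness 15
Late repairs: 3.

3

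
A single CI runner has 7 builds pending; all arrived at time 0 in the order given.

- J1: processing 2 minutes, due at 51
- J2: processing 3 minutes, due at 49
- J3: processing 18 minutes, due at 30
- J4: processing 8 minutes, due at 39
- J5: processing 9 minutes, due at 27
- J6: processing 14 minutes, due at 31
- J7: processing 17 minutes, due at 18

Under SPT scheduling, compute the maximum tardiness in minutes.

SPT (increasing processing time): J1 J2 J4 J5 J6 J7 J3.
J1: 0→2, due 51, tardiness 0
J2: 2→5, due 49, tardiness 0
J4: 5→13, due 39, tardiness 0
J5: 13→22, due 27, tardiness 0
J6: 22→36, due 31, tardiness 5
J7: 36→53, due 18, tardiness 35
J3: 53→71, due 30, tardiness 41
Maximum = 41.

41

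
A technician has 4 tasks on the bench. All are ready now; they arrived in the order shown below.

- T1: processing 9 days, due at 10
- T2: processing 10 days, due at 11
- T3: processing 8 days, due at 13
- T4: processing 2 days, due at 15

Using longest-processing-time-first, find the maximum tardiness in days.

LPT (decreasing processing time): T2 T1 T3 T4.
T2: 0→10, due 11, tardiness 0
T1: 10→19, due 10, tardiness 9
T3: 19→27, due 13, tardiness 14
T4: 27→29, due 15, tardiness 14
Maximum = 14.

14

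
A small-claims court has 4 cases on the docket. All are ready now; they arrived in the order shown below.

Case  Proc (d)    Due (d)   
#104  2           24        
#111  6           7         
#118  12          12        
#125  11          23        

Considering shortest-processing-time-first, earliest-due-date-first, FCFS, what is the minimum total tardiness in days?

17

SPT (increasing processing time): #104 #111 #125 #118.
#104: 0→2, due 24, tardiness 0
#111: 2→8, due 7, tardiness 1
#125: 8→19, due 23, tardiness 0
#118: 19→31, due 12, tardiness 19
Sum = 0+1+0+19 = 20.
EDD (increasing due date): #111 #118 #125 #104.
#111: 0→6, due 7, tardiness 0
#118: 6→18, due 12, tardiness 6
#125: 18→29, due 23, tardiness 6
#104: 29→31, due 24, tardiness 7
Sum = 0+6+6+7 = 19.
FIFO (arrival order): #104 #111 #118 #125.
#104: 0→2, due 24, tardiness 0
#111: 2→8, due 7, tardiness 1
#118: 8→20, due 12, tardiness 8
#125: 20→31, due 23, tardiness 8
Sum = 0+1+8+8 = 17.
SPT 20, EDD 19, FIFO 17 → minimum 17.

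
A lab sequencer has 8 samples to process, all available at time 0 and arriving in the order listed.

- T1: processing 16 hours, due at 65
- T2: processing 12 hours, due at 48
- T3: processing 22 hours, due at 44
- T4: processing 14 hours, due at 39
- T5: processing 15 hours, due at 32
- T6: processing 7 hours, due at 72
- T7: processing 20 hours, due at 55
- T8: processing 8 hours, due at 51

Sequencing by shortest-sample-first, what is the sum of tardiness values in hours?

SPT (increasing processing time): T6 T8 T2 T4 T5 T1 T7 T3.
T6: 0→7, due 72, tardiness 0
T8: 7→15, due 51, tardiness 0
T2: 15→27, due 48, tardiness 0
T4: 27→41, due 39, tardiness 2
T5: 41→56, due 32, tardiness 24
T1: 56→72, due 65, tardiness 7
T7: 72→92, due 55, tardiness 37
T3: 92→114, due 44, tardiness 70
Sum = 0+0+0+2+24+7+37+70 = 140.

140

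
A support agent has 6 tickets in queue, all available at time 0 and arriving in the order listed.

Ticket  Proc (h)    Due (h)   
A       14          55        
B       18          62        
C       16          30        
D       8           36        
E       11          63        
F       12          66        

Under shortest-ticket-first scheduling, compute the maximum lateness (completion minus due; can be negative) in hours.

SPT (increasing processing time): D E F A C B.
D: 0→8, due 36, lateness -28
E: 8→19, due 63, lateness -44
F: 19→31, due 66, lateness -35
A: 31→45, due 55, lateness -10
C: 45→61, due 30, lateness 31
B: 61→79, due 62, lateness 17
Maximum = 31.

31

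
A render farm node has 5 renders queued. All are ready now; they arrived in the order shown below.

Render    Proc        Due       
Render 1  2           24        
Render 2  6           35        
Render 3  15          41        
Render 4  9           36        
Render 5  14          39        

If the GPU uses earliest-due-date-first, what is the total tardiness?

5

EDD (increasing due date): Render 1 Render 2 Render 4 Render 5 Render 3.
Render 1: 0→2, due 24, tardiness 0
Render 2: 2→8, due 35, tardiness 0
Render 4: 8→17, due 36, tardiness 0
Render 5: 17→31, due 39, tardiness 0
Render 3: 31→46, due 41, tardiness 5
Sum = 0+0+0+0+5 = 5.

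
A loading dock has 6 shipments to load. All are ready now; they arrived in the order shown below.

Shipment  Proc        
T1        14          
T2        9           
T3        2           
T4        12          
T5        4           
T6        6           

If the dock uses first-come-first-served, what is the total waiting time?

140

FIFO (arrival order): T1 T2 T3 T4 T5 T6.
T1: waits 0, runs 0→14
T2: waits 14, runs 14→23
T3: waits 23, runs 23→25
T4: waits 25, runs 25→37
T5: waits 37, runs 37→41
T6: waits 41, runs 41→47
Sum = 0+14+23+25+37+41 = 140.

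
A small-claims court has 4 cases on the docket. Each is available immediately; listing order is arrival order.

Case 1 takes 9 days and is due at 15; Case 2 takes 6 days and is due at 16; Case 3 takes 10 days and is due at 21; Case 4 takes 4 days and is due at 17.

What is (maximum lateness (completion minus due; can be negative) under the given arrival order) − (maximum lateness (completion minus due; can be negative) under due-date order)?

FIFO (arrival order): Case 1 Case 2 Case 3 Case 4.
Case 1: 0→9, due 15, lateness -6
Case 2: 9→15, due 16, lateness -1
Case 3: 15→25, due 21, lateness 4
Case 4: 25→29, due 17, lateness 12
Maximum = 12.
EDD (increasing due date): Case 1 Case 2 Case 4 Case 3.
Case 1: 0→9, due 15, lateness -6
Case 2: 9→15, due 16, lateness -1
Case 4: 15→19, due 17, lateness 2
Case 3: 19→29, due 21, lateness 8
Maximum = 8.
Difference = 12 − 8 = 4.

4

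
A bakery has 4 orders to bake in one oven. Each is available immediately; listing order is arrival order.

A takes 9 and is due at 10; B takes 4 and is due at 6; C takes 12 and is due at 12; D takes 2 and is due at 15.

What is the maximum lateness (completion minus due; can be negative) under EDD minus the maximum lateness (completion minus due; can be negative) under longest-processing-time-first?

EDD (increasing due date): B A C D.
B: 0→4, due 6, lateness -2
A: 4→13, due 10, lateness 3
C: 13→25, due 12, lateness 13
D: 25→27, due 15, lateness 12
Maximum = 13.
LPT (decreasing processing time): C A B D.
C: 0→12, due 12, lateness 0
A: 12→21, due 10, lateness 11
B: 21→25, due 6, lateness 19
D: 25→27, due 15, lateness 12
Maximum = 19.
Difference = 13 − 19 = -6.

-6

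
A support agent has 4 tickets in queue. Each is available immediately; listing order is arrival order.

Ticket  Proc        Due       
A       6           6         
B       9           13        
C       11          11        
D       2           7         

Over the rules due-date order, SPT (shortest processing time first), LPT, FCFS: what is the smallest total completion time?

EDD (increasing due date): A D C B.
A: 0→6
D: 6→8
C: 8→19
B: 19→28
Sum = 6+8+19+28 = 61.
SPT (increasing processing time): D A B C.
D: 0→2
A: 2→8
B: 8→17
C: 17→28
Sum = 2+8+17+28 = 55.
LPT (decreasing processing time): C B A D.
C: 0→11
B: 11→20
A: 20→26
D: 26→28
Sum = 11+20+26+28 = 85.
FIFO (arrival order): A B C D.
A: 0→6
B: 6→15
C: 15→26
D: 26→28
Sum = 6+15+26+28 = 75.
EDD 61, SPT 55, LPT 85, FIFO 75 → minimum 55.

55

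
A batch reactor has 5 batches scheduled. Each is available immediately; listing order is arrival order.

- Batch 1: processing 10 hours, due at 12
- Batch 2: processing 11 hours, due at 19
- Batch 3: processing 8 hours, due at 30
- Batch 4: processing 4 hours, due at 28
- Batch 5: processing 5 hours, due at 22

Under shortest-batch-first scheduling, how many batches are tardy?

2

SPT (increasing processing time): Batch 4 Batch 5 Batch 3 Batch 1 Batch 2.
Batch 4: 0→4, due 28, tardiness 0
Batch 5: 4→9, due 22, tardiness 0
Batch 3: 9→17, due 30, tardiness 0
Batch 1: 17→27, due 12, tardiness 15
Batch 2: 27→38, due 19, tardiness 19
Late batches: 2.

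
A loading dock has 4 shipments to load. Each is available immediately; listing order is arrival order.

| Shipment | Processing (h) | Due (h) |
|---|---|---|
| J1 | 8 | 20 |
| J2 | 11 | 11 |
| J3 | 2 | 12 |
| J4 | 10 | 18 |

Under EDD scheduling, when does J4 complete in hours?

EDD (increasing due date): J2 J3 J4 J1.
J2: 0→11
J3: 11→13
J4: 13→23

23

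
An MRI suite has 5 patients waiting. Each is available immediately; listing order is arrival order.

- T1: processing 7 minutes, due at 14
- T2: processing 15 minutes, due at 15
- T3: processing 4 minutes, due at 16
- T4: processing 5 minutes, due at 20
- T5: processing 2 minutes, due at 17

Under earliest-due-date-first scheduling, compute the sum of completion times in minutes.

EDD (increasing due date): T1 T2 T3 T5 T4.
T1: 0→7
T2: 7→22
T3: 22→26
T5: 26→28
T4: 28→33
Sum = 7+22+26+28+33 = 116.

116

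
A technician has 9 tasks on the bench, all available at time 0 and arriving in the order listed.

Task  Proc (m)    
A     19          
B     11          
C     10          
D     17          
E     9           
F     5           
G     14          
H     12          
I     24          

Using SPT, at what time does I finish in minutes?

SPT (increasing processing time): F E C B H G D A I.
F: 0→5
E: 5→14
C: 14→24
B: 24→35
H: 35→47
G: 47→61
D: 61→78
A: 78→97
I: 97→121

121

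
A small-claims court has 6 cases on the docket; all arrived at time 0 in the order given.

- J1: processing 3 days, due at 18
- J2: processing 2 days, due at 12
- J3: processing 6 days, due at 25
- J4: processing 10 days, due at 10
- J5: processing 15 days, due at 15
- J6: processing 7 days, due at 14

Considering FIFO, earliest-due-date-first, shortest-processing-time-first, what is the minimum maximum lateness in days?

19

FIFO (arrival order): J1 J2 J3 J4 J5 J6.
J1: 0→3, due 18, lateness -15
J2: 3→5, due 12, lateness -7
J3: 5→11, due 25, lateness -14
J4: 11→21, due 10, lateness 11
J5: 21→36, due 15, lateness 21
J6: 36→43, due 14, lateness 29
Maximum = 29.
EDD (increasing due date): J4 J2 J6 J5 J1 J3.
J4: 0→10, due 10, lateness 0
J2: 10→12, due 12, lateness 0
J6: 12→19, due 14, lateness 5
J5: 19→34, due 15, lateness 19
J1: 34→37, due 18, lateness 19
J3: 37→43, due 25, lateness 18
Maximum = 19.
SPT (increasing processing time): J2 J1 J3 J6 J4 J5.
J2: 0→2, due 12, lateness -10
J1: 2→5, due 18, lateness -13
J3: 5→11, due 25, lateness -14
J6: 11→18, due 14, lateness 4
J4: 18→28, due 10, lateness 18
J5: 28→43, due 15, lateness 28
Maximum = 28.
FIFO 29, EDD 19, SPT 28 → minimum 19.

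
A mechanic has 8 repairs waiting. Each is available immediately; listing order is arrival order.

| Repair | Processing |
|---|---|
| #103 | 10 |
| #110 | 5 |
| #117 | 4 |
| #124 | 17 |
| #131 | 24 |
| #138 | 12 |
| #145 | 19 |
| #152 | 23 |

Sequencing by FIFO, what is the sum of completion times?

417

FIFO (arrival order): #103 #110 #117 #124 #131 #138 #145 #152.
#103: 0→10
#110: 10→15
#117: 15→19
#124: 19→36
#131: 36→60
#138: 60→72
#145: 72→91
#152: 91→114
Sum = 10+15+19+36+60+72+91+114 = 417.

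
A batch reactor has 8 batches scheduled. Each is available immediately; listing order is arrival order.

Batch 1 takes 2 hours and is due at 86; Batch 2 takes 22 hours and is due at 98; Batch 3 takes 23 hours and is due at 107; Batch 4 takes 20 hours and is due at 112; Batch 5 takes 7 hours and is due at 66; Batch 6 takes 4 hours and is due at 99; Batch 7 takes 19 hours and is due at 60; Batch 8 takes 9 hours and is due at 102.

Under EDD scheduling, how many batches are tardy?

EDD (increasing due date): Batch 7 Batch 5 Batch 1 Batch 2 Batch 6 Batch 8 Batch 3 Batch 4.
Batch 7: 0→19, due 60, tardiness 0
Batch 5: 19→26, due 66, tardiness 0
Batch 1: 26→28, due 86, tardiness 0
Batch 2: 28→50, due 98, tardiness 0
Batch 6: 50→54, due 99, tardiness 0
Batch 8: 54→63, due 102, tardiness 0
Batch 3: 63→86, due 107, tardiness 0
Batch 4: 86→106, due 112, tardiness 0
Late batches: 0.

0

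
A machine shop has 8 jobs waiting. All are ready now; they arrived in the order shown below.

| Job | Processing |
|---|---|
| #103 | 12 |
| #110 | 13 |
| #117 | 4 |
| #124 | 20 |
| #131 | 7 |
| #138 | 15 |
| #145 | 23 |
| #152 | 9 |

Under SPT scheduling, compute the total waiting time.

252

SPT (increasing processing time): #117 #131 #152 #103 #110 #138 #124 #145.
#117: waits 0, runs 0→4
#131: waits 4, runs 4→11
#152: waits 11, runs 11→20
#103: waits 20, runs 20→32
#110: waits 32, runs 32→45
#138: waits 45, runs 45→60
#124: waits 60, runs 60→80
#145: waits 80, runs 80→103
Sum = 0+4+11+20+32+45+60+80 = 252.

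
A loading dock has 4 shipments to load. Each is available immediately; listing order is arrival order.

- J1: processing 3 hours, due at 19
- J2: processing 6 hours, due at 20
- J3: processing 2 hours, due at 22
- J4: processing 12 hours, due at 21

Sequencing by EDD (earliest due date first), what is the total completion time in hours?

56

EDD (increasing due date): J1 J2 J4 J3.
J1: 0→3
J2: 3→9
J4: 9→21
J3: 21→23
Sum = 3+9+21+23 = 56.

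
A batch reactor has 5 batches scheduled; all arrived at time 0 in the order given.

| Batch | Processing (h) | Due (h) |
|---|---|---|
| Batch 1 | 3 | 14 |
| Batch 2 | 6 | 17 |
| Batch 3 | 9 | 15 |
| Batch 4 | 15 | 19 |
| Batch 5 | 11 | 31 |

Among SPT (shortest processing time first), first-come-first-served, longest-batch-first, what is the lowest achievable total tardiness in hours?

28

SPT (increasing processing time): Batch 1 Batch 2 Batch 3 Batch 5 Batch 4.
Batch 1: 0→3, due 14, tardiness 0
Batch 2: 3→9, due 17, tardiness 0
Batch 3: 9→18, due 15, tardiness 3
Batch 5: 18→29, due 31, tardiness 0
Batch 4: 29→44, due 19, tardiness 25
Sum = 0+0+3+0+25 = 28.
FIFO (arrival order): Batch 1 Batch 2 Batch 3 Batch 4 Batch 5.
Batch 1: 0→3, due 14, tardiness 0
Batch 2: 3→9, due 17, tardiness 0
Batch 3: 9→18, due 15, tardiness 3
Batch 4: 18→33, due 19, tardiness 14
Batch 5: 33→44, due 31, tardiness 13
Sum = 0+0+3+14+13 = 30.
LPT (decreasing processing time): Batch 4 Batch 5 Batch 3 Batch 2 Batch 1.
Batch 4: 0→15, due 19, tardiness 0
Batch 5: 15→26, due 31, tardiness 0
Batch 3: 26→35, due 15, tardiness 20
Batch 2: 35→41, due 17, tardiness 24
Batch 1: 41→44, due 14, tardiness 30
Sum = 0+0+20+24+30 = 74.
SPT 28, FIFO 30, LPT 74 → minimum 28.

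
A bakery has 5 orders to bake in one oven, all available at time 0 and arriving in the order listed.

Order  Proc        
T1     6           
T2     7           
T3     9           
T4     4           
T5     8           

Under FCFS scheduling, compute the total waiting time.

FIFO (arrival order): T1 T2 T3 T4 T5.
T1: waits 0, runs 0→6
T2: waits 6, runs 6→13
T3: waits 13, runs 13→22
T4: waits 22, runs 22→26
T5: waits 26, runs 26→34
Sum = 0+6+13+22+26 = 67.

67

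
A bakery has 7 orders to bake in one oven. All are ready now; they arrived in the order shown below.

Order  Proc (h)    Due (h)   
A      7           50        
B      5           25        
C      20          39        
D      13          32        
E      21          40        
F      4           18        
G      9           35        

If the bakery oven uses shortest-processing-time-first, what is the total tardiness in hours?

SPT (increasing processing time): F B A G D C E.
F: 0→4, due 18, tardiness 0
B: 4→9, due 25, tardiness 0
A: 9→16, due 50, tardiness 0
G: 16→25, due 35, tardiness 0
D: 25→38, due 32, tardiness 6
C: 38→58, due 39, tardiness 19
E: 58→79, due 40, tardiness 39
Sum = 0+0+0+0+6+19+39 = 64.

64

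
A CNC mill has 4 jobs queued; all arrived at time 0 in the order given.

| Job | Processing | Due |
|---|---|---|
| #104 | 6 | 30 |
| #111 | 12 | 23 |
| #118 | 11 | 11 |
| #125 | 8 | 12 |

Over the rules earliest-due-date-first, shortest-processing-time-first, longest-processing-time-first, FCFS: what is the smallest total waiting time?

45

EDD (increasing due date): #118 #125 #111 #104.
#118: waits 0, runs 0→11
#125: waits 11, runs 11→19
#111: waits 19, runs 19→31
#104: waits 31, runs 31→37
Sum = 0+11+19+31 = 61.
SPT (increasing processing time): #104 #125 #118 #111.
#104: waits 0, runs 0→6
#125: waits 6, runs 6→14
#118: waits 14, runs 14→25
#111: waits 25, runs 25→37
Sum = 0+6+14+25 = 45.
LPT (decreasing processing time): #111 #118 #125 #104.
#111: waits 0, runs 0→12
#118: waits 12, runs 12→23
#125: waits 23, runs 23→31
#104: waits 31, runs 31→37
Sum = 0+12+23+31 = 66.
FIFO (arrival order): #104 #111 #118 #125.
#104: waits 0, runs 0→6
#111: waits 6, runs 6→18
#118: waits 18, runs 18→29
#125: waits 29, runs 29→37
Sum = 0+6+18+29 = 53.
EDD 61, SPT 45, LPT 66, FIFO 53 → minimum 45.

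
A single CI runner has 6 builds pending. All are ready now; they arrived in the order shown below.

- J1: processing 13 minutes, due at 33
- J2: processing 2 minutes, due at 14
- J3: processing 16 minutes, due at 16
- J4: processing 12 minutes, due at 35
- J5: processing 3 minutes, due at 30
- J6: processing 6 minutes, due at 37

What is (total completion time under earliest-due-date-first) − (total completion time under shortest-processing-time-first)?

44

EDD (increasing due date): J2 J3 J5 J1 J4 J6.
J2: 0→2
J3: 2→18
J5: 18→21
J1: 21→34
J4: 34→46
J6: 46→52
Sum = 2+18+21+34+46+52 = 173.
SPT (increasing processing time): J2 J5 J6 J4 J1 J3.
J2: 0→2
J5: 2→5
J6: 5→11
J4: 11→23
J1: 23→36
J3: 36→52
Sum = 2+5+11+23+36+52 = 129.
Difference = 173 − 129 = 44.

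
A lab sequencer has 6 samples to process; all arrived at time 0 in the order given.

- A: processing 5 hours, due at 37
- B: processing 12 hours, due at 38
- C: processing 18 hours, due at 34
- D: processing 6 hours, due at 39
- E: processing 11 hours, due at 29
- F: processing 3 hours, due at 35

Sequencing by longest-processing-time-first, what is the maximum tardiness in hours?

20

LPT (decreasing processing time): C B E D A F.
C: 0→18, due 34, tardiness 0
B: 18→30, due 38, tardiness 0
E: 30→41, due 29, tardiness 12
D: 41→47, due 39, tardiness 8
A: 47→52, due 37, tardiness 15
F: 52→55, due 35, tardiness 20
Maximum = 20.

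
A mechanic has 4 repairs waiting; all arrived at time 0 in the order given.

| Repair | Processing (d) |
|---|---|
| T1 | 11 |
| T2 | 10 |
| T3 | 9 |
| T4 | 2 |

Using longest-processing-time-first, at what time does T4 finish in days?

32

LPT (decreasing processing time): T1 T2 T3 T4.
T1: 0→11
T2: 11→21
T3: 21→30
T4: 30→32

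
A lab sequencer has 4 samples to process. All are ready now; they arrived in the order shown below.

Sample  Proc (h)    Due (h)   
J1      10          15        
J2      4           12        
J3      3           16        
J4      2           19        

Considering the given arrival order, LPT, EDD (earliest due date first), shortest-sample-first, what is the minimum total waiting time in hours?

FIFO (arrival order): J1 J2 J3 J4.
J1: waits 0, runs 0→10
J2: waits 10, runs 10→14
J3: waits 14, runs 14→17
J4: waits 17, runs 17→19
Sum = 0+10+14+17 = 41.
LPT (decreasing processing time): J1 J2 J3 J4.
J1: waits 0, runs 0→10
J2: waits 10, runs 10→14
J3: waits 14, runs 14→17
J4: waits 17, runs 17→19
Sum = 0+10+14+17 = 41.
EDD (increasing due date): J2 J1 J3 J4.
J2: waits 0, runs 0→4
J1: waits 4, runs 4→14
J3: waits 14, runs 14→17
J4: waits 17, runs 17→19
Sum = 0+4+14+17 = 35.
SPT (increasing processing time): J4 J3 J2 J1.
J4: waits 0, runs 0→2
J3: waits 2, runs 2→5
J2: waits 5, runs 5→9
J1: waits 9, runs 9→19
Sum = 0+2+5+9 = 16.
FIFO 41, LPT 41, EDD 35, SPT 16 → minimum 16.

16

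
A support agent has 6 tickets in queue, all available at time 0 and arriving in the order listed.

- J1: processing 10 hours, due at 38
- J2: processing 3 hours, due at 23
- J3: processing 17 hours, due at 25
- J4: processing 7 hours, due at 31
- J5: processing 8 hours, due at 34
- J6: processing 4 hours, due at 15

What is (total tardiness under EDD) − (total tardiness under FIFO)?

EDD (increasing due date): J6 J2 J3 J4 J5 J1.
J6: 0→4, due 15, tardiness 0
J2: 4→7, due 23, tardiness 0
J3: 7→24, due 25, tardiness 0
J4: 24→31, due 31, tardiness 0
J5: 31→39, due 34, tardiness 5
J1: 39→49, due 38, tardiness 11
Sum = 0+0+0+0+5+11 = 16.
FIFO (arrival order): J1 J2 J3 J4 J5 J6.
J1: 0→10, due 38, tardiness 0
J2: 10→13, due 23, tardiness 0
J3: 13→30, due 25, tardiness 5
J4: 30→37, due 31, tardiness 6
J5: 37→45, due 34, tardiness 11
J6: 45→49, due 15, tardiness 34
Sum = 0+0+5+6+11+34 = 56.
Difference = 16 − 56 = -40.

-40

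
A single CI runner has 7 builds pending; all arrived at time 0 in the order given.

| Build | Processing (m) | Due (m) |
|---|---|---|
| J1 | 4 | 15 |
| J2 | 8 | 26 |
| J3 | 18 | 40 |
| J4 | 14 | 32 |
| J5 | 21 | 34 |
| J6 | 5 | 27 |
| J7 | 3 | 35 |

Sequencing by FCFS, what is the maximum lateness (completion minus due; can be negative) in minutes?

43

FIFO (arrival order): J1 J2 J3 J4 J5 J6 J7.
J1: 0→4, due 15, lateness -11
J2: 4→12, due 26, lateness -14
J3: 12→30, due 40, lateness -10
J4: 30→44, due 32, lateness 12
J5: 44→65, due 34, lateness 31
J6: 65→70, due 27, lateness 43
J7: 70→73, due 35, lateness 38
Maximum = 43.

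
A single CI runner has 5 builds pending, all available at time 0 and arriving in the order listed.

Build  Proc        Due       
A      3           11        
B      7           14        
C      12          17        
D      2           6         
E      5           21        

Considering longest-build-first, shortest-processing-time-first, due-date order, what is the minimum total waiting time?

34

LPT (decreasing processing time): C B E A D.
C: waits 0, runs 0→12
B: waits 12, runs 12→19
E: waits 19, runs 19→24
A: waits 24, runs 24→27
D: waits 27, runs 27→29
Sum = 0+12+19+24+27 = 82.
SPT (increasing processing time): D A E B C.
D: waits 0, runs 0→2
A: waits 2, runs 2→5
E: waits 5, runs 5→10
B: waits 10, runs 10→17
C: waits 17, runs 17→29
Sum = 0+2+5+10+17 = 34.
EDD (increasing due date): D A B C E.
D: waits 0, runs 0→2
A: waits 2, runs 2→5
B: waits 5, runs 5→12
C: waits 12, runs 12→24
E: waits 24, runs 24→29
Sum = 0+2+5+12+24 = 43.
LPT 82, SPT 34, EDD 43 → minimum 34.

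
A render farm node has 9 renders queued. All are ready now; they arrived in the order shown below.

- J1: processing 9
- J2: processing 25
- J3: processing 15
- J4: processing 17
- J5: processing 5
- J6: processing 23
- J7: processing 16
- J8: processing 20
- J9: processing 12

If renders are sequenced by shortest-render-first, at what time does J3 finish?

SPT (increasing processing time): J5 J1 J9 J3 J7 J4 J8 J6 J2.
J5: 0→5
J1: 5→14
J9: 14→26
J3: 26→41

41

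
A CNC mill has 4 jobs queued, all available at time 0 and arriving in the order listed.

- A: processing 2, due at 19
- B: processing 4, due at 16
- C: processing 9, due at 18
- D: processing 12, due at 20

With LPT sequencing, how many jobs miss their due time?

3

LPT (decreasing processing time): D C B A.
D: 0→12, due 20, tardiness 0
C: 12→21, due 18, tardiness 3
B: 21→25, due 16, tardiness 9
A: 25→27, due 19, tardiness 8
Late jobs: 3.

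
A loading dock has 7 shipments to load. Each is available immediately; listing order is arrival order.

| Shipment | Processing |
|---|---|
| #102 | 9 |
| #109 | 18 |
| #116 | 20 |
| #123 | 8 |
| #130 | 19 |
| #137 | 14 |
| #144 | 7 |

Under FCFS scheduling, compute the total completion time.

395

FIFO (arrival order): #102 #109 #116 #123 #130 #137 #144.
#102: 0→9
#109: 9→27
#116: 27→47
#123: 47→55
#130: 55→74
#137: 74→88
#144: 88→95
Sum = 9+27+47+55+74+88+95 = 395.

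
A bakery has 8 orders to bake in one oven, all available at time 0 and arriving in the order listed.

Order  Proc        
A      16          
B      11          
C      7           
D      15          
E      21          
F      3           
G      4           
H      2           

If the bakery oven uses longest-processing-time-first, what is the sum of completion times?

473

LPT (decreasing processing time): E A D B C G F H.
E: 0→21
A: 21→37
D: 37→52
B: 52→63
C: 63→70
G: 70→74
F: 74→77
H: 77→79
Sum = 21+37+52+63+70+74+77+79 = 473.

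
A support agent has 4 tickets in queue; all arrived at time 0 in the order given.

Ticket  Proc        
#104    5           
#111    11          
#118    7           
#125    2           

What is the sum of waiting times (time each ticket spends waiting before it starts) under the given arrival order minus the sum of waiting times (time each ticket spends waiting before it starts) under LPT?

-8

FIFO (arrival order): #104 #111 #118 #125.
#104: waits 0, runs 0→5
#111: waits 5, runs 5→16
#118: waits 16, runs 16→23
#125: waits 23, runs 23→25
Sum = 0+5+16+23 = 44.
LPT (decreasing processing time): #111 #118 #104 #125.
#111: waits 0, runs 0→11
#118: waits 11, runs 11→18
#104: waits 18, runs 18→23
#125: waits 23, runs 23→25
Sum = 0+11+18+23 = 52.
Difference = 44 − 52 = -8.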